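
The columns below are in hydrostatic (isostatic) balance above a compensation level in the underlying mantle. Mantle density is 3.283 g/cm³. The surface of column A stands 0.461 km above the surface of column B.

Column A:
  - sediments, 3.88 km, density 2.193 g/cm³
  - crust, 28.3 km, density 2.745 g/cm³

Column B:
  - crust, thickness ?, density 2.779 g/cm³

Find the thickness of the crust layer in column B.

Take the compensation level at the base of the deeper column (depth z_c below the surface of column A) and equate Σ ρ_i t_i down to z_c; mantle fills any gap and the z_c terms cancel.
Column A: 3.88×2.193 + 28.3×2.745 + (z_c − 32.18)×3.283
Column B: 0.461×0 + x×2.779 + (z_c − 0.461 − 0 − x)×3.283
The z_c×3.283 term appears on both sides and cancels. Collect the known terms of each column as K = Σ(ρt)_known − 3.283 × (depth of known layers): K_A = 86.19234 − 3.283×32.18 = −19.4546; K_B = 0 − 3.283×(0.461 + 0) = −1.513463.
Balance: K_A = K_B − x×(3.283 − 2.779), so x = (K_B − K_A)/(3.283 − 2.779) = 17.9411/0.504 = 35.6 km.

35.6 km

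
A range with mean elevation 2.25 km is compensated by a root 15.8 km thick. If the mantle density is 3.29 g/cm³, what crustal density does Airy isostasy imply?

ρ_c h = (ρ_m − ρ_c) r → ρ_c (h + r) = ρ_m r → ρ_c = ρ_m r / (h + r).
ρ_c = 3.29 × 15.8 km / (2.25 km + 15.8 km) = 2.88 g/cm³.

2.88 g/cm³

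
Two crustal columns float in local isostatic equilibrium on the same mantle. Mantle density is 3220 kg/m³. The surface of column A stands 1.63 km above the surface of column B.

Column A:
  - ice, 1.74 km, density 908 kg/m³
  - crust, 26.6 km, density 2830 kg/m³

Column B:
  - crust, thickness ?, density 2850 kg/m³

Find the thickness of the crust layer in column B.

24.7 km

Take the compensation level at the base of the deeper column (depth z_c below the surface of column A) and equate Σ ρ_i t_i down to z_c; mantle fills any gap and the z_c terms cancel.
Column A: 1.74×908 + 26.6×2830 + (z_c − 28.34)×3220
Column B: 1.63×0 + x×2850 + (z_c − 1.63 − 0 − x)×3220
The z_c×3220 term appears on both sides and cancels. Collect the known terms of each column as K = Σ(ρt)_known − 3220 × (depth of known layers): K_A = 76857.92 − 3220×28.34 = −14396.88; K_B = 0 − 3220×(1.63 + 0) = −5248.6.
Balance: K_A = K_B − x×(3220 − 2850), so x = (K_B − K_A)/(3220 − 2850) = 9148.28/370 = 24.7 km.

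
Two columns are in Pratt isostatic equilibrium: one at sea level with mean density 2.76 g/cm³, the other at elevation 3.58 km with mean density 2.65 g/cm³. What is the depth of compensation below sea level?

ρ_ref D = ρ (D + h) → D (ρ_ref − ρ) = ρ h.
D = ρ h/(ρ_ref − ρ) = 2.65 × 3.58 km/(2.76 − 2.65) = 86.2 km.

86.2 km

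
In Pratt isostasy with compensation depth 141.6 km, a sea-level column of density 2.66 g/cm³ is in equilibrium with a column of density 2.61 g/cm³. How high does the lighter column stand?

ρ_ref D = ρ (D + h) → h = D (ρ_ref − ρ)/ρ.
h = 141.6 km × (2.66 − 2.61)/2.61 = 2.71 km.

2.71 km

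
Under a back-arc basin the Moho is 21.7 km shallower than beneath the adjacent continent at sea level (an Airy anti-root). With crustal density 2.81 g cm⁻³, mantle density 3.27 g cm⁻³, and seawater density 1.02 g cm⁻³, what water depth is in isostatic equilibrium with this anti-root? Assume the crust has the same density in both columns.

Replacing a thickness d of crust by seawater at the top must be balanced by replacing crust with mantle at the base: d (ρ_c − ρ_w) = a (ρ_m − ρ_c).
d = a (ρ_m − ρ_c)/(ρ_c − ρ_w) = 21.7 km × 0.46/1.79 = 5.58 km.

5.58 km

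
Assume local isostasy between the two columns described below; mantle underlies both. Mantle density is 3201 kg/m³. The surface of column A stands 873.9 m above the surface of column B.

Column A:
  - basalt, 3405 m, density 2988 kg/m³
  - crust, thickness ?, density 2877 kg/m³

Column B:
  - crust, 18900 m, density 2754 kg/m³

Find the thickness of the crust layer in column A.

Take the compensation level at the base of the deeper column (depth z_c below the surface of column A) and equate Σ ρ_i t_i down to z_c; mantle fills any gap and the z_c terms cancel.
Column A: 3405×2988 + x×2877 + (z_c − 3405 − x)×3201
Column B: 873.9×0 + 18900×2754 + (z_c − 873.9 − 18900)×3201
The z_c×3201 term appears on both sides and cancels. Collect the known terms of each column as K = Σ(ρt)_known − 3201 × (depth of known layers): K_A = 10174140 − 3201×3405 = −725265; K_B = 52050600 − 3201×(873.9 + 18900) = −11245653.9.
Balance: K_A − x×(3201 − 2877) = K_B, so x = (K_A − K_B)/(3201 − 2877) = 10520400/324 = 32500 m.

32500 m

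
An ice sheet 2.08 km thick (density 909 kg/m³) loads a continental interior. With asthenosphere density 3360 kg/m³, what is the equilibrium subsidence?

0.563 km

By Archimedes' principle applied to the lithosphere: the ice load ρ_ice t is balanced by mantle displaced below, ρ_m s.
s = t ρ_ice / ρ_m = 2.08 km × 909/3360 = 0.563 km.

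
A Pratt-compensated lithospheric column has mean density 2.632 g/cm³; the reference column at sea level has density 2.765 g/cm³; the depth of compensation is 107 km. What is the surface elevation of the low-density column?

5.41 km

ρ_ref D = ρ (D + h) → h = D (ρ_ref − ρ)/ρ.
h = 107 km × (2.765 − 2.632)/2.632 = 5.41 km.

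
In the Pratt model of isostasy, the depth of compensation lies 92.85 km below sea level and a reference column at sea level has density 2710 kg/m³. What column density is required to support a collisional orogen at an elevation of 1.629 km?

Pratt balance: ρ_ref D = ρ (D + h).
ρ = ρ_ref D/(D + h) = 2710 × 92.85 km/(92.85 km + 1.629 km) = 2660 kg/m³.

2660 kg/m³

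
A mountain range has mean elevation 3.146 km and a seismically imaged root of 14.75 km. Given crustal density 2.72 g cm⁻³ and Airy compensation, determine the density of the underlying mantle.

3.3 g cm⁻³

Airy balance: ρ_c h = (ρ_m − ρ_c) r → ρ_m = ρ_c (1 + h/r).
ρ_m = 2.72 × (1 + 3.146 km/14.75 km) = 3.3 g cm⁻³.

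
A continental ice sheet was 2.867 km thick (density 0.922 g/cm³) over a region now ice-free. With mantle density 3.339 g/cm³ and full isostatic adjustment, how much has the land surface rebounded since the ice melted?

Removing the load lets mantle flow back in; uplift u satisfies ρ_ice t = ρ_m u.
u = t ρ_ice/ρ_m = 2.867 km × 0.922/3.339 = 0.792 km.

0.792 km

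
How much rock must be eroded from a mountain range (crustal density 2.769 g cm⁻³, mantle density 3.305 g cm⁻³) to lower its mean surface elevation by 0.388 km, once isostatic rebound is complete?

2.39 km

Net drop Δ = e − u = e − e ρ_c/ρ_m = e (ρ_m − ρ_c)/ρ_m.
e = Δ ρ_m/(ρ_m − ρ_c) = 0.388 km × 3.305/0.536 = 2.39 km.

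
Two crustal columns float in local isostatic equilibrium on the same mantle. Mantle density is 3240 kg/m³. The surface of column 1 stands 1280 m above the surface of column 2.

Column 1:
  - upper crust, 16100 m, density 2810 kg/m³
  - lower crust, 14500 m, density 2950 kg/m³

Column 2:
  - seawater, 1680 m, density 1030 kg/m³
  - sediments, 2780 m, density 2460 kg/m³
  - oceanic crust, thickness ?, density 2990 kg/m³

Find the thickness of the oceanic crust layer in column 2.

4400 m

Take the compensation level at the base of the deeper column (depth z_c below the surface of column 1) and equate Σ ρ_i t_i down to z_c; mantle fills any gap and the z_c terms cancel.
Column 1: 16100×2810 + 14500×2950 + (z_c − 30600)×3240
Column 2: 1280×0 + 1680×1030 + 2780×2460 + x×2990 + (z_c − 1280 − 4460 − x)×3240
The z_c×3240 term appears on both sides and cancels. Collect the known terms of each column as K = Σ(ρt)_known − 3240 × (depth of known layers): K_1 = 88016000 − 3240×30600 = −11128000; K_2 = 8569200 − 3240×(1280 + 4460) = −10028400.
Balance: K_1 = K_2 − x×(3240 − 2990), so x = (K_2 − K_1)/(3240 − 2990) = 1099600/250 = 4400 m.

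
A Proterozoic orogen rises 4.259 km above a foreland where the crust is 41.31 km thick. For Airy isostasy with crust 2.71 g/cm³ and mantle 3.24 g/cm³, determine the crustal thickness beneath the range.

Root depth r = h ρ_c / (ρ_m − ρ_c) = 4.259 km × 2.71 / 0.53 = 21.78 km.
Total thickness = T + h + r = 41.31 km + 4.259 km + 21.78 km = 67.3 km.

67.3 km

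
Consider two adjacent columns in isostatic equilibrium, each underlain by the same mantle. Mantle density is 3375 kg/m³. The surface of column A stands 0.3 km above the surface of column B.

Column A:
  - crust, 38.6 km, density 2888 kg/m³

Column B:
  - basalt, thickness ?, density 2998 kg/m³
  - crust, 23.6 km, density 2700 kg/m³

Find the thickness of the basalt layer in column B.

4.92 km

Take the compensation level at the base of the deeper column (depth z_c below the surface of column A) and equate Σ ρ_i t_i down to z_c; mantle fills any gap and the z_c terms cancel.
Column A: 38.6×2888 + (z_c − 38.6)×3375
Column B: 0.3×0 + x×2998 + 23.6×2700 + (z_c − 0.3 − 23.6 − x)×3375
The z_c×3375 term appears on both sides and cancels. Collect the known terms of each column as K = Σ(ρt)_known − 3375 × (depth of known layers): K_A = 111476.8 − 3375×38.6 = −18798.2; K_B = 63720 − 3375×(0.3 + 23.6) = −16942.5.
Balance: K_A = K_B − x×(3375 − 2998), so x = (K_B − K_A)/(3375 − 2998) = 1855.7/377 = 4.92 km.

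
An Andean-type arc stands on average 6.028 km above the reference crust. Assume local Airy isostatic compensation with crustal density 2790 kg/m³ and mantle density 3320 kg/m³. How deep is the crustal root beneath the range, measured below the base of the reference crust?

31.7 km

Isostatic balance requires: the weight of the topography is balanced by the buoyancy of the root, ρ_c h = (ρ_m − ρ_c) r.
r = h · ρ_c / (ρ_m − ρ_c) = 6.028 km × 2790 / (3320 − 2790) = 31.7 km.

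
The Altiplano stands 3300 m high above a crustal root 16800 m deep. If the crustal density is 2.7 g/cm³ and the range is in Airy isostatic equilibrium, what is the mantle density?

3.23 g/cm³

Airy balance: ρ_c h = (ρ_m − ρ_c) r → ρ_m = ρ_c (1 + h/r).
ρ_m = 2.7 × (1 + 3300 m/16800 m) = 3.23 g/cm³.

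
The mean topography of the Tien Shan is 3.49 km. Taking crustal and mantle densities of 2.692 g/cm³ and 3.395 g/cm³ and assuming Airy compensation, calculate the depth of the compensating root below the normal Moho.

For local isostatic compensation: the weight of the topography is balanced by the buoyancy of the root, ρ_c h = (ρ_m − ρ_c) r.
r = h · ρ_c / (ρ_m − ρ_c) = 3.49 km × 2.692 / (3.395 − 2.692) = 13.4 km.

13.4 km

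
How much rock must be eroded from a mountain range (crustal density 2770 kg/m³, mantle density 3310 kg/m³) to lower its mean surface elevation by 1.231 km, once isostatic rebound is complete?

7.55 km

Net drop Δ = e − u = e − e ρ_c/ρ_m = e (ρ_m − ρ_c)/ρ_m.
e = Δ ρ_m/(ρ_m − ρ_c) = 1.231 km × 3310/540 = 7.55 km.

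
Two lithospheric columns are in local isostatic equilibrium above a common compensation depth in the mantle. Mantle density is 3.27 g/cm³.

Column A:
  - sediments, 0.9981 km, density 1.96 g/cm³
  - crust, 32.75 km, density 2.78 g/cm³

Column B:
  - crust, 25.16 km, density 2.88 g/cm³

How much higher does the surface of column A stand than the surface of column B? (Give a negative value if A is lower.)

For any compensation level in the mantle, the mantle terms cancel and isostasy reduces to e = (Σt_A − Σt_B) − (Σ(ρt)_A − Σ(ρt)_B) / ρ_m.
Σt_A = 33.7481 km; Σt_B = 25.16 km; Σ(ρt)_A = 93.001276; Σ(ρt)_B = 72.4608 (in km·g/cm³).
e = (33.7481 − 25.16) − (93.001276 − 72.4608) / 3.27 = 2.31 km.

2.31 km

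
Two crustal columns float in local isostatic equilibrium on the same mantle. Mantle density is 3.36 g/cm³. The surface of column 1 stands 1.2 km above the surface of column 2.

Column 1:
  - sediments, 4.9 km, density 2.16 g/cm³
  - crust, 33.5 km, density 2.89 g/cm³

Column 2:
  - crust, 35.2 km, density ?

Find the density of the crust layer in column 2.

2.86 g/cm³

Take the compensation level at the base of the deeper column (depth z_c below the surface of column 1) and equate Σ ρ_i t_i down to z_c; mantle fills any gap and the z_c terms cancel.
Column 1: 4.9×2.16 + 33.5×2.89 + (z_c − 38.4)×3.36
Column 2: 1.2×0 + 35.2×ρ + (z_c − 1.2 − 35.2)×3.36
The z_c×3.36 term appears on both sides and cancels. Collect the known terms of each column as K = Σ(ρt)_known − 3.36 × (depth of known layers): K_1 = 107.399 − 3.36×38.4 = −21.625; K_2 = 0 − 3.36×(1.2 + 35.2) = −122.304.
Balance: K_1 = K_2 + 35.2×ρ, so ρ = (K_1 − K_2)/35.2 = 100.679/35.2 = 2.86 g/cm³.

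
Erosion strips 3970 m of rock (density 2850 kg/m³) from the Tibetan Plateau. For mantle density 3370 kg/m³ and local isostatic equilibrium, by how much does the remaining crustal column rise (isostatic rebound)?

3360 m

Unloading: uplift u = e ρ_c/ρ_m = 3970 m × 2850/3370 = 3360 m.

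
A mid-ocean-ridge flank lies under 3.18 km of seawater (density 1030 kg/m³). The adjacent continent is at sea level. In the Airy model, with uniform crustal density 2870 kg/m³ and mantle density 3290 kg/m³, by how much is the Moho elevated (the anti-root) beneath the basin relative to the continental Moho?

13.9 km

Isostatic balance requires: replacing crust with seawater at the top is compensated by replacing crust with mantle at the base: d (ρ_c − ρ_w) = a (ρ_m − ρ_c).
a = d (ρ_c − ρ_w)/(ρ_m − ρ_c) = 3.18 km × 1840/420 = 13.9 km.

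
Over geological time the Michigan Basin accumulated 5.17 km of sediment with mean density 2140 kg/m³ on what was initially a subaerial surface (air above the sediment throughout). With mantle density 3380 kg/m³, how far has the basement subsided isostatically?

3.27 km

Subaerial load: s = t ρ_sed / ρ_m = 5.17 km × 2140/3380 = 3.27 km.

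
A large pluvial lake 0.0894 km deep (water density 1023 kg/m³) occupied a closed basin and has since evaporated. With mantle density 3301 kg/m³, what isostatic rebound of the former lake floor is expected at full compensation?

0.0277 km

u = d ρ_w/ρ_m = 0.0894 km × 1023/3301 = 0.0277 km.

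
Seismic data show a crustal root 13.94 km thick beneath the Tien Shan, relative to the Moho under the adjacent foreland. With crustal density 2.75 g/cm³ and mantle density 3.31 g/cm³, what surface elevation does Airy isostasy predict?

2.84 km

Balancing pressure at the compensation depth: ρ_c h = (ρ_m − ρ_c) r.
h = r (ρ_m − ρ_c) / ρ_c = 13.94 km × (3.31 − 2.75) / 2.75 = 2.84 km.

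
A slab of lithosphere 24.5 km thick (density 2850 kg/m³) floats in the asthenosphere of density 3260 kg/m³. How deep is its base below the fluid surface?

Draft d = t ρ_obj/ρ_fluid = 24.5 km × 2850/3260 = 21.4 km.

21.4 km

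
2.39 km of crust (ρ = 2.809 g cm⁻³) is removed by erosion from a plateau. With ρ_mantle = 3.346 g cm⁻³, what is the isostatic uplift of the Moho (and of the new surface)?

Unloading: uplift u = e ρ_c/ρ_m = 2.39 km × 2.809/3.346 = 2.01 km.

2.01 km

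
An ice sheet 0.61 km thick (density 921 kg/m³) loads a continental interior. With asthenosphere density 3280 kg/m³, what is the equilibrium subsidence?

0.171 km

Balancing pressure at the compensation depth: the ice load ρ_ice t is balanced by mantle displaced below, ρ_m s.
s = t ρ_ice / ρ_m = 0.61 km × 921/3280 = 0.171 km.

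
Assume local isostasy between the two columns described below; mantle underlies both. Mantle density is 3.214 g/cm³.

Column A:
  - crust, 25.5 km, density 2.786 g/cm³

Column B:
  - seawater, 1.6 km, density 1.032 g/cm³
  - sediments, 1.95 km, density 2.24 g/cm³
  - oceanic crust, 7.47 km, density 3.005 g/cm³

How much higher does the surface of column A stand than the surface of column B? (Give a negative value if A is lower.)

1.23 km

For any compensation level in the mantle, the mantle terms cancel and isostasy reduces to e = (Σt_A − Σt_B) − (Σ(ρt)_A − Σ(ρt)_B) / ρ_m.
Σt_A = 25.5 km; Σt_B = 11.02 km; Σ(ρt)_A = 71.043; Σ(ρt)_B = 28.46655 (in km·g/cm³).
e = (25.5 − 11.02) − (71.043 − 28.46655) / 3.214 = 1.23 km.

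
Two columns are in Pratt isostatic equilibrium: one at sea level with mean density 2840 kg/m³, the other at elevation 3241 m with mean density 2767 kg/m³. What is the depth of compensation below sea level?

123000 m

ρ_ref D = ρ (D + h) → D (ρ_ref − ρ) = ρ h.
D = ρ h/(ρ_ref − ρ) = 2767 × 3241 m/(2840 − 2767) = 123000 m.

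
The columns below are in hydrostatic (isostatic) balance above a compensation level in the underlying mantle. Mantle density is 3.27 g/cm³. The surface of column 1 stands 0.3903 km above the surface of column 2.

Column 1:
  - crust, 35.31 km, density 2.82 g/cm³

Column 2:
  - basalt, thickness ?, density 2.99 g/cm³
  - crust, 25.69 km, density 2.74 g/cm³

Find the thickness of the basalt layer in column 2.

3.56 km

Take the compensation level at the base of the deeper column (depth z_c below the surface of column 1) and equate Σ ρ_i t_i down to z_c; mantle fills any gap and the z_c terms cancel.
Column 1: 35.31×2.82 + (z_c − 35.31)×3.27
Column 2: 0.3903×0 + x×2.99 + 25.69×2.74 + (z_c − 0.3903 − 25.69 − x)×3.27
The z_c×3.27 term appears on both sides and cancels. Collect the known terms of each column as K = Σ(ρt)_known − 3.27 × (depth of known layers): K_1 = 99.5742 − 3.27×35.31 = −15.8895; K_2 = 70.3906 − 3.27×(0.3903 + 25.69) = −14.891981.
Balance: K_1 = K_2 − x×(3.27 − 2.99), so x = (K_2 − K_1)/(3.27 − 2.99) = 0.997519/0.28 = 3.56 km.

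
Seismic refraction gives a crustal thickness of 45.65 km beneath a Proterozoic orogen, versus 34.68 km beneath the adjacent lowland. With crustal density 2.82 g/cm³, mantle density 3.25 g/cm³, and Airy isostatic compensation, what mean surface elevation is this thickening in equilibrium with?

Excess crust Δ = 45.65 km − 34.68 km = 10.97 km, split between elevation h and root r with h + r = Δ.
Airy balance ρ_c h = (ρ_m − ρ_c) r gives r = h ρ_c/(ρ_m − ρ_c), so h (1 + ρ_c/(ρ_m − ρ_c)) = Δ, i.e. h = Δ (ρ_m − ρ_c)/ρ_m.
h = 10.97 km × 0.43/3.25 = 1.45 km.

1.45 km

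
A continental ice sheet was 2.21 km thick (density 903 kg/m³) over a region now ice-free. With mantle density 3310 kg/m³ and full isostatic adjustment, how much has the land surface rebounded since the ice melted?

Removing the load lets mantle flow back in; uplift u satisfies ρ_ice t = ρ_m u.
u = t ρ_ice/ρ_m = 2.21 km × 903/3310 = 0.603 km.

0.603 km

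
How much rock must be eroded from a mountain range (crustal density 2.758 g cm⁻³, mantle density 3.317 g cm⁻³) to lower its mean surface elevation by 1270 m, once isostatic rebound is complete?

7540 m

Net drop Δ = e − u = e − e ρ_c/ρ_m = e (ρ_m − ρ_c)/ρ_m.
e = Δ ρ_m/(ρ_m − ρ_c) = 1270 m × 3.317/0.559 = 7540 m.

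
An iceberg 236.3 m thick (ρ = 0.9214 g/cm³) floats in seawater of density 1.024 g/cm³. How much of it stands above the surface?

23.7 m

Floating equilibrium: submerged depth d = t ρ_obj/ρ_fluid = 236.3 m × 0.9214/1.024 = 212.6 m.
Freeboard = t − d = 236.3 m − 212.6 m = 23.7 m.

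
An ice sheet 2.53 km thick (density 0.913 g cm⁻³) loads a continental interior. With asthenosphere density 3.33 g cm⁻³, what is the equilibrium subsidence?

0.694 km

By Archimedes' principle applied to the lithosphere: the ice load ρ_ice t is balanced by mantle displaced below, ρ_m s.
s = t ρ_ice / ρ_m = 2.53 km × 0.913/3.33 = 0.694 km.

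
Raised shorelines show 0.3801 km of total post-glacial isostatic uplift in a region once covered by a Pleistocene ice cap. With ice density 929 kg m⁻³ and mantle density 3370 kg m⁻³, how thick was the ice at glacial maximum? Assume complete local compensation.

1.38 km

u = t ρ_ice/ρ_m → t = u ρ_m/ρ_ice = 0.3801 km × 3370/929 = 1.38 km.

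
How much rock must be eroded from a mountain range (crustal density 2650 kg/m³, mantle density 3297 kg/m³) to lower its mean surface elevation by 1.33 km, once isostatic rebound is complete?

6.78 km

Net drop Δ = e − u = e − e ρ_c/ρ_m = e (ρ_m − ρ_c)/ρ_m.
e = Δ ρ_m/(ρ_m − ρ_c) = 1.33 km × 3297/647 = 6.78 km.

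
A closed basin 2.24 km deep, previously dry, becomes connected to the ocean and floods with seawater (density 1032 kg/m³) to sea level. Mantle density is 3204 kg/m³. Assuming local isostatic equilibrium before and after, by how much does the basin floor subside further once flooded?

After flooding the water column is d + s deep. Its weight must equal the weight of mantle displaced by the extra subsidence s: (d + s) ρ_w = s ρ_m.
s = d ρ_w / (ρ_m − ρ_w) = 2.24 km × 1032/(3204 − 1032) = 1.06 km.

1.06 km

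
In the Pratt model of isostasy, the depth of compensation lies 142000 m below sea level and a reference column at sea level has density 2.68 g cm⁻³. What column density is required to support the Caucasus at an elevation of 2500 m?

2.63 g cm⁻³

Pratt balance: ρ_ref D = ρ (D + h).
ρ = ρ_ref D/(D + h) = 2.68 × 142000 m/(142000 m + 2500 m) = 2.63 g cm⁻³.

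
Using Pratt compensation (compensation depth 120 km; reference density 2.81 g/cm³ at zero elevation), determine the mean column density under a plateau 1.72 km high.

Pratt balance: ρ_ref D = ρ (D + h).
ρ = ρ_ref D/(D + h) = 2.81 × 120 km/(120 km + 1.72 km) = 2.77 g/cm³.

2.77 g/cm³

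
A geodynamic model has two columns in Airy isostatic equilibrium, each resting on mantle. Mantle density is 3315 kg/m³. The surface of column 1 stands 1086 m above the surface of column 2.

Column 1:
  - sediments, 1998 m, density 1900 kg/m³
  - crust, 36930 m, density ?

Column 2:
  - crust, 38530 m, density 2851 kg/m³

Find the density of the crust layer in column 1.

Take the compensation level at the base of the deeper column (depth z_c below the surface of column 1) and equate Σ ρ_i t_i down to z_c; mantle fills any gap and the z_c terms cancel.
Column 1: 1998×1900 + 36930×ρ + (z_c − 38928)×3315
Column 2: 1086×0 + 38530×2851 + (z_c − 1086 − 38530)×3315
The z_c×3315 term appears on both sides and cancels. Collect the known terms of each column as K = Σ(ρt)_known − 3315 × (depth of known layers): K_1 = 3796200 − 3315×38928 = −125250120; K_2 = 109849030 − 3315×(1086 + 38530) = −21478010.
Balance: K_1 + 36930×ρ = K_2, so ρ = (K_2 − K_1)/36930 = 103772000/36930 = 2810 kg/m³.

2810 kg/m³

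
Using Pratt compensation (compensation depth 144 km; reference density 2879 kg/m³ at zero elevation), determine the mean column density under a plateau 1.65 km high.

2850 kg/m³

Pratt balance: ρ_ref D = ρ (D + h).
ρ = ρ_ref D/(D + h) = 2879 × 144 km/(144 km + 1.65 km) = 2850 kg/m³.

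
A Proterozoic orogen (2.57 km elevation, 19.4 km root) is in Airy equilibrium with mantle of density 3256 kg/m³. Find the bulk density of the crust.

ρ_c h = (ρ_m − ρ_c) r → ρ_c (h + r) = ρ_m r → ρ_c = ρ_m r / (h + r).
ρ_c = 3256 × 19.4 km / (2.57 km + 19.4 km) = 2880 kg/m³.

2880 kg/m³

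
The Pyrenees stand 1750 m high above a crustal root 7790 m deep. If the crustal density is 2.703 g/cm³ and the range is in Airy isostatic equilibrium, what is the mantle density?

Airy balance: ρ_c h = (ρ_m − ρ_c) r → ρ_m = ρ_c (1 + h/r).
ρ_m = 2.703 × (1 + 1750 m/7790 m) = 3.31 g/cm³.

3.31 g/cm³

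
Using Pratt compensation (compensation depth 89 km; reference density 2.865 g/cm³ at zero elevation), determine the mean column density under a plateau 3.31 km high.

2.76 g/cm³

Pratt balance: ρ_ref D = ρ (D + h).
ρ = ρ_ref D/(D + h) = 2.865 × 89 km/(89 km + 3.31 km) = 2.76 g/cm³.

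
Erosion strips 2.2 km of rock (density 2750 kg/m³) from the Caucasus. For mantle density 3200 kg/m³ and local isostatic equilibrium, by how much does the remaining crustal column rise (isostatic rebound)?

Unloading: uplift u = e ρ_c/ρ_m = 2.2 km × 2750/3200 = 1.89 km.

1.89 km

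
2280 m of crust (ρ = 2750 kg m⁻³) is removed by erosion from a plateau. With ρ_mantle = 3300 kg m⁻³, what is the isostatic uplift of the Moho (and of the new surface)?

1900 m

Unloading: uplift u = e ρ_c/ρ_m = 2280 m × 2750/3300 = 1900 m.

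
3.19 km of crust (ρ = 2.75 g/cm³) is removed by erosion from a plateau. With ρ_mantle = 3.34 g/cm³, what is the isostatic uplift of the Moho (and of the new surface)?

2.63 km

Unloading: uplift u = e ρ_c/ρ_m = 3.19 km × 2.75/3.34 = 2.63 km.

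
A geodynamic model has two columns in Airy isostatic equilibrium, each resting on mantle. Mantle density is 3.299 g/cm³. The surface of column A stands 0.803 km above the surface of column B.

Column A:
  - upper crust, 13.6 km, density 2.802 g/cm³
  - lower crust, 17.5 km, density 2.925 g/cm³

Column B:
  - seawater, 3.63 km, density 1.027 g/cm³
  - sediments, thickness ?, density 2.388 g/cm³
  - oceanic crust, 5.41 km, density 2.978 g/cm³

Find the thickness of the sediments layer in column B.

0.737 km

Take the compensation level at the base of the deeper column (depth z_c below the surface of column A) and equate Σ ρ_i t_i down to z_c; mantle fills any gap and the z_c terms cancel.
Column A: 13.6×2.802 + 17.5×2.925 + (z_c − 31.1)×3.299
Column B: 0.803×0 + 3.63×1.027 + x×2.388 + 5.41×2.978 + (z_c − 0.803 − 9.04 − x)×3.299
The z_c×3.299 term appears on both sides and cancels. Collect the known terms of each column as K = Σ(ρt)_known − 3.299 × (depth of known layers): K_A = 89.2947 − 3.299×31.1 = −13.3042; K_B = 19.83899 − 3.299×(0.803 + 9.04) = −12.633067.
Balance: K_A = K_B − x×(3.299 − 2.388), so x = (K_B − K_A)/(3.299 − 2.388) = 0.671133/0.911 = 0.737 km.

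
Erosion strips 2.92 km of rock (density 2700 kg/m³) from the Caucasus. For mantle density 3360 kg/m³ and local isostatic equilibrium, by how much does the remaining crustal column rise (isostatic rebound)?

Unloading: uplift u = e ρ_c/ρ_m = 2.92 km × 2700/3360 = 2.35 km.

2.35 km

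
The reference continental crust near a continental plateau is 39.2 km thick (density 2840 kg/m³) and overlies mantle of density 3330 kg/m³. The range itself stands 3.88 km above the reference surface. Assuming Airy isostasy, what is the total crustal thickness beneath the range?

Root depth r = h ρ_c / (ρ_m − ρ_c) = 3.88 km × 2840 / 490 = 22.49 km.
Total thickness = T + h + r = 39.2 km + 3.88 km + 22.49 km = 65.6 km.

65.6 km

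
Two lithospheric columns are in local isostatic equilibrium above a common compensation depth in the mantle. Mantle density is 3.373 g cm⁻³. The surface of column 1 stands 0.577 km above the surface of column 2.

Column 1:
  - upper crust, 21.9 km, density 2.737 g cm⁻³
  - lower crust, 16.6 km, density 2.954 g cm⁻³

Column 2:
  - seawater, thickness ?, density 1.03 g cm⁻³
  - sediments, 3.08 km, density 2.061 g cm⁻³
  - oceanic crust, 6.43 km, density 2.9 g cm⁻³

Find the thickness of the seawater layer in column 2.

5.06 km

Take the compensation level at the base of the deeper column (depth z_c below the surface of column 1) and equate Σ ρ_i t_i down to z_c; mantle fills any gap and the z_c terms cancel.
Column 1: 21.9×2.737 + 16.6×2.954 + (z_c − 38.5)×3.373
Column 2: 0.577×0 + x×1.03 + 3.08×2.061 + 6.43×2.9 + (z_c − 0.577 − 9.51 − x)×3.373
The z_c×3.373 term appears on both sides and cancels. Collect the known terms of each column as K = Σ(ρt)_known − 3.373 × (depth of known layers): K_1 = 108.9767 − 3.373×38.5 = −20.8838; K_2 = 24.99488 − 3.373×(0.577 + 9.51) = −9.028571.
Balance: K_1 = K_2 − x×(3.373 − 1.03), so x = (K_2 − K_1)/(3.373 − 1.03) = 11.8552/2.343 = 5.06 km.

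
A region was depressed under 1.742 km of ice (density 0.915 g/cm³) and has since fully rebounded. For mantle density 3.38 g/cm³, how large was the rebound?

0.472 km

Removing the load lets mantle flow back in; uplift u satisfies ρ_ice t = ρ_m u.
u = t ρ_ice/ρ_m = 1.742 km × 0.915/3.38 = 0.472 km.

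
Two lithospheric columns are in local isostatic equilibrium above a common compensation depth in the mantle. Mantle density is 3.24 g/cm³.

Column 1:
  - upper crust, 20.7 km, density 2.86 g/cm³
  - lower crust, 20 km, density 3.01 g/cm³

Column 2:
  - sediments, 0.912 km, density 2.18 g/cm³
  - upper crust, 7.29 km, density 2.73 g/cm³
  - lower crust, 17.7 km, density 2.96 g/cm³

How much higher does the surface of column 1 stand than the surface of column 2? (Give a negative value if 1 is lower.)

0.872 km

For any compensation level in the mantle, the mantle terms cancel and isostasy reduces to e = (Σt_1 − Σt_2) − (Σ(ρt)_1 − Σ(ρt)_2) / ρ_m.
Σt_1 = 40.7 km; Σt_2 = 25.902 km; Σ(ρt)_1 = 119.402; Σ(ρt)_2 = 74.28186 (in km·g/cm³).
e = (40.7 − 25.902) − (119.402 − 74.28186) / 3.24 = 0.872 km.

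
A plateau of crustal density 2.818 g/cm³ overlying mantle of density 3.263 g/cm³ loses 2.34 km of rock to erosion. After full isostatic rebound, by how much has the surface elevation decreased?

0.319 km

Rebound u = e ρ_c/ρ_m = 2.34 km × 2.818/3.263 = 2.021 km.
Net surface drop = e − u = 2.34 km − 2.021 km = e (ρ_m − ρ_c)/ρ_m = 0.319 km.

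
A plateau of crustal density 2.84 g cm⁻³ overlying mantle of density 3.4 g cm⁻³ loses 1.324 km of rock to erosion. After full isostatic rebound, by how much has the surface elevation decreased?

Rebound u = e ρ_c/ρ_m = 1.324 km × 2.84/3.4 = 1.106 km.
Net surface drop = e − u = 1.324 km − 1.106 km = e (ρ_m − ρ_c)/ρ_m = 0.218 km.

0.218 km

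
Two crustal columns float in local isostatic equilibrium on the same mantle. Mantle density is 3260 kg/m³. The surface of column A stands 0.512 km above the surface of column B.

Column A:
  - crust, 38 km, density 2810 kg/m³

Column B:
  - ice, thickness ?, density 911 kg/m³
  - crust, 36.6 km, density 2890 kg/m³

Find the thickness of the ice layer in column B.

Take the compensation level at the base of the deeper column (depth z_c below the surface of column A) and equate Σ ρ_i t_i down to z_c; mantle fills any gap and the z_c terms cancel.
Column A: 38×2810 + (z_c − 38)×3260
Column B: 0.512×0 + x×911 + 36.6×2890 + (z_c − 0.512 − 36.6 − x)×3260
The z_c×3260 term appears on both sides and cancels. Collect the known terms of each column as K = Σ(ρt)_known − 3260 × (depth of known layers): K_A = 106780 − 3260×38 = −17100; K_B = 105774 − 3260×(0.512 + 36.6) = −15211.12.
Balance: K_A = K_B − x×(3260 − 911), so x = (K_B − K_A)/(3260 − 911) = 1888.88/2349 = 0.804 km.

0.804 km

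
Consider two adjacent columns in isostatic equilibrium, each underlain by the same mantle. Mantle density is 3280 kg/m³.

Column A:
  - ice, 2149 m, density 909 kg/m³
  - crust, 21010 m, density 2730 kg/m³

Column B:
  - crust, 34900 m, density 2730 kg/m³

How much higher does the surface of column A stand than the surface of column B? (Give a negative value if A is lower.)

For any compensation level in the mantle, the mantle terms cancel and isostasy reduces to e = (Σt_A − Σt_B) − (Σ(ρt)_A − Σ(ρt)_B) / ρ_m.
Σt_A = 23159 m; Σt_B = 34900 m; Σ(ρt)_A = 59310741; Σ(ρt)_B = 95277000 (in m·kg/m³).
e = (23159 − 34900) − (59310741 − 95277000) / 3280 = −776 m.

−776 m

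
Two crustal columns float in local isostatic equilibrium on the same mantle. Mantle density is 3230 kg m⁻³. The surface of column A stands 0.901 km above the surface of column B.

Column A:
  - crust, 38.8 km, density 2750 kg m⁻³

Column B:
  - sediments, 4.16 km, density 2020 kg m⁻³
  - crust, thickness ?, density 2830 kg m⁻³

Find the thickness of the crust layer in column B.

26.7 km

Take the compensation level at the base of the deeper column (depth z_c below the surface of column A) and equate Σ ρ_i t_i down to z_c; mantle fills any gap and the z_c terms cancel.
Column A: 38.8×2750 + (z_c − 38.8)×3230
Column B: 0.901×0 + 4.16×2020 + x×2830 + (z_c − 0.901 − 4.16 − x)×3230
The z_c×3230 term appears on both sides and cancels. Collect the known terms of each column as K = Σ(ρt)_known − 3230 × (depth of known layers): K_A = 106700 − 3230×38.8 = −18624; K_B = 8403.2 − 3230×(0.901 + 4.16) = −7943.83.
Balance: K_A = K_B − x×(3230 − 2830), so x = (K_B − K_A)/(3230 − 2830) = 10680.2/400 = 26.7 km.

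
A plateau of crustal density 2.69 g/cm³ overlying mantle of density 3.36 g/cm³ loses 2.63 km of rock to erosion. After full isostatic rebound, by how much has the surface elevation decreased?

0.524 km

Rebound u = e ρ_c/ρ_m = 2.63 km × 2.69/3.36 = 2.106 km.
Net surface drop = e − u = 2.63 km − 2.106 km = e (ρ_m − ρ_c)/ρ_m = 0.524 km.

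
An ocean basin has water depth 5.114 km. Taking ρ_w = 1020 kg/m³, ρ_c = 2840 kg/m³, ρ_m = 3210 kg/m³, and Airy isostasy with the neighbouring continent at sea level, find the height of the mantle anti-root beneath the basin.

25.2 km

Balancing pressure at the compensation depth: replacing crust with seawater at the top is compensated by replacing crust with mantle at the base: d (ρ_c − ρ_w) = a (ρ_m − ρ_c).
a = d (ρ_c − ρ_w)/(ρ_m − ρ_c) = 5.114 km × 1820/370 = 25.2 km.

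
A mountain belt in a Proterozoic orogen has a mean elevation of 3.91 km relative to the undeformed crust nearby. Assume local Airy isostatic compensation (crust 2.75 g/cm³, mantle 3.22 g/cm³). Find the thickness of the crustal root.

22.9 km

Balancing pressure at the compensation depth: the weight of the topography is balanced by the buoyancy of the root, ρ_c h = (ρ_m − ρ_c) r.
r = h · ρ_c / (ρ_m − ρ_c) = 3.91 km × 2.75 / (3.22 − 2.75) = 22.9 km.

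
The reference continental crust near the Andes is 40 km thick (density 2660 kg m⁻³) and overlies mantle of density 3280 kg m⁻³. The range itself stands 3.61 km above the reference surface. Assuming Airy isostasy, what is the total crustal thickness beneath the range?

Root depth r = h ρ_c / (ρ_m − ρ_c) = 3.61 km × 2660 / 620 = 15.49 km.
Total thickness = T + h + r = 40 km + 3.61 km + 15.49 km = 59.1 km.

59.1 km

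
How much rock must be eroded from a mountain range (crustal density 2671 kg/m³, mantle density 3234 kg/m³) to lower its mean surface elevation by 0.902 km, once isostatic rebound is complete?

5.18 km

Net drop Δ = e − u = e − e ρ_c/ρ_m = e (ρ_m − ρ_c)/ρ_m.
e = Δ ρ_m/(ρ_m − ρ_c) = 0.902 km × 3234/563 = 5.18 km.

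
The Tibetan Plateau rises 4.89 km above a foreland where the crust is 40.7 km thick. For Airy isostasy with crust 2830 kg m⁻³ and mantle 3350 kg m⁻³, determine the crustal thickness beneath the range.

72.2 km

Root depth r = h ρ_c / (ρ_m − ρ_c) = 4.89 km × 2830 / 520 = 26.61 km.
Total thickness = T + h + r = 40.7 km + 4.89 km + 26.61 km = 72.2 km.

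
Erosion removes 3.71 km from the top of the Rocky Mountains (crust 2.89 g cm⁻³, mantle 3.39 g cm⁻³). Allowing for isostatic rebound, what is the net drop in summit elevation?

0.547 km

Rebound u = e ρ_c/ρ_m = 3.71 km × 2.89/3.39 = 3.163 km.
Net surface drop = e − u = 3.71 km − 3.163 km = e (ρ_m − ρ_c)/ρ_m = 0.547 km.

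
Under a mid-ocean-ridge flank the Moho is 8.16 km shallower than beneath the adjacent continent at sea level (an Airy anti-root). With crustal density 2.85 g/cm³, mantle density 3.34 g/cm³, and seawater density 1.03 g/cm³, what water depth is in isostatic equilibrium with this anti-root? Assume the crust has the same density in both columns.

2.2 km

Replacing a thickness d of crust by seawater at the top must be balanced by replacing crust with mantle at the base: d (ρ_c − ρ_w) = a (ρ_m − ρ_c).
d = a (ρ_m − ρ_c)/(ρ_c − ρ_w) = 8.16 km × 0.49/1.82 = 2.2 km.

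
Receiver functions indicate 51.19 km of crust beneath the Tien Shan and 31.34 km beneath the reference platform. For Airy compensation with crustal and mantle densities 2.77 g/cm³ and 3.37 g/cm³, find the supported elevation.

3.53 km

Excess crust Δ = 51.19 km − 31.34 km = 19.85 km, split between elevation h and root r with h + r = Δ.
Airy balance ρ_c h = (ρ_m − ρ_c) r gives r = h ρ_c/(ρ_m − ρ_c), so h (1 + ρ_c/(ρ_m − ρ_c)) = Δ, i.e. h = Δ (ρ_m − ρ_c)/ρ_m.
h = 19.85 km × 0.6/3.37 = 3.53 km.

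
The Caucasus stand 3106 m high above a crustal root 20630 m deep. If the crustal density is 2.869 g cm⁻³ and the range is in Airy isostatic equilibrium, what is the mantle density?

Airy balance: ρ_c h = (ρ_m − ρ_c) r → ρ_m = ρ_c (1 + h/r).
ρ_m = 2.869 × (1 + 3106 m/20630 m) = 3.3 g cm⁻³.

3.3 g cm⁻³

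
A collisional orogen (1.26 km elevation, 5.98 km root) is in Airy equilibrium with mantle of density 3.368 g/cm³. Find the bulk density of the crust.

2.78 g/cm³

ρ_c h = (ρ_m − ρ_c) r → ρ_c (h + r) = ρ_m r → ρ_c = ρ_m r / (h + r).
ρ_c = 3.368 × 5.98 km / (1.26 km + 5.98 km) = 2.78 g/cm³.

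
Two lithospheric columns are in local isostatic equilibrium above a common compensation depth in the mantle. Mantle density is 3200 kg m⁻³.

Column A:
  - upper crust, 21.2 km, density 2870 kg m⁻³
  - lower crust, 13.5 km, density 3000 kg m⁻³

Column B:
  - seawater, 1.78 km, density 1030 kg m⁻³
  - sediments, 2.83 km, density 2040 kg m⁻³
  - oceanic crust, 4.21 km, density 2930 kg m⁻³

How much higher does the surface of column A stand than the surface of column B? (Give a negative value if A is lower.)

0.442 km

For any compensation level in the mantle, the mantle terms cancel and isostasy reduces to e = (Σt_A − Σt_B) − (Σ(ρt)_A − Σ(ρt)_B) / ρ_m.
Σt_A = 34.7 km; Σt_B = 8.82 km; Σ(ρt)_A = 101344; Σ(ρt)_B = 19941.9 (in km·kg m⁻³).
e = (34.7 − 8.82) − (101344 − 19941.9) / 3200 = 0.442 km.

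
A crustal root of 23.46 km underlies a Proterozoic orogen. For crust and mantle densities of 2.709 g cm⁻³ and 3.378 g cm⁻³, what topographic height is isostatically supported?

5.79 km

For local isostatic compensation: ρ_c h = (ρ_m − ρ_c) r.
h = r (ρ_m − ρ_c) / ρ_c = 23.46 km × (3.378 − 2.709) / 2.709 = 5.79 km.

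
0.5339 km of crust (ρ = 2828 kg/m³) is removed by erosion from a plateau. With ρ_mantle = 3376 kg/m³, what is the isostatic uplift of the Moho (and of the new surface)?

Unloading: uplift u = e ρ_c/ρ_m = 0.5339 km × 2828/3376 = 0.447 km.

0.447 km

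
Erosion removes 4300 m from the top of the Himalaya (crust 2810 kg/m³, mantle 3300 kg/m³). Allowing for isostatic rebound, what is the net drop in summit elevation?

Rebound u = e ρ_c/ρ_m = 4300 m × 2810/3300 = 3662 m.
Net surface drop = e − u = 4300 m − 3662 m = e (ρ_m − ρ_c)/ρ_m = 638 m.

638 m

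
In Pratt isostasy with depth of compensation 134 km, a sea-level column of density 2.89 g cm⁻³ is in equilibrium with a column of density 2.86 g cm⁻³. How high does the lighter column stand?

1.41 km

ρ_ref D = ρ (D + h) → h = D (ρ_ref − ρ)/ρ.
h = 134 km × (2.89 − 2.86)/2.86 = 1.41 km.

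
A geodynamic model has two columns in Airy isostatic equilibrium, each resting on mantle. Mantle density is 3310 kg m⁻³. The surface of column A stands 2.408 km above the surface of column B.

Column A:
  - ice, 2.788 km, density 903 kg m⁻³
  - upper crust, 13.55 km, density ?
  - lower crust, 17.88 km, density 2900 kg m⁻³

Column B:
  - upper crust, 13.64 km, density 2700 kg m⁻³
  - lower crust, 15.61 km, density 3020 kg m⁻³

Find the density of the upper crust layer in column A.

Take the compensation level at the base of the deeper column (depth z_c below the surface of column A) and equate Σ ρ_i t_i down to z_c; mantle fills any gap and the z_c terms cancel.
Column A: 2.788×903 + 13.55×ρ + 17.88×2900 + (z_c − 34.218)×3310
Column B: 2.408×0 + 13.64×2700 + 15.61×3020 + (z_c − 2.408 − 29.25)×3310
The z_c×3310 term appears on both sides and cancels. Collect the known terms of each column as K = Σ(ρt)_known − 3310 × (depth of known layers): K_A = 54369.564 − 3310×34.218 = −58892.016; K_B = 83970.2 − 3310×(2.408 + 29.25) = −20817.78.
Balance: K_A + 13.55×ρ = K_B, so ρ = (K_B − K_A)/13.55 = 38074.2/13.55 = 2810 kg m⁻³.

2810 kg m⁻³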